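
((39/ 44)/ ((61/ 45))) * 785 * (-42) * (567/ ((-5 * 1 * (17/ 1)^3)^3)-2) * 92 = 143473439965836958614/ 36169302331585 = 3966718.48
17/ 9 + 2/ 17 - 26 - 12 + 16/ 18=-5371/ 153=-35.10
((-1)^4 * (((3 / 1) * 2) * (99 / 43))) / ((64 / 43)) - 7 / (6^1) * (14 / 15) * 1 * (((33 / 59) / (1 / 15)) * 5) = -68717 / 1888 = -36.40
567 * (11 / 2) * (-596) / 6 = -309771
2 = 2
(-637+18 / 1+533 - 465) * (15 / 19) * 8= -3480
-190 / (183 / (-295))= 56050 / 183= 306.28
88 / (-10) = -44 / 5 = -8.80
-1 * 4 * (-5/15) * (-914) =-3656/3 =-1218.67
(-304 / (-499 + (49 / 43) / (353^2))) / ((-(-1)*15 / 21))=712638871 / 835542270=0.85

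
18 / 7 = 2.57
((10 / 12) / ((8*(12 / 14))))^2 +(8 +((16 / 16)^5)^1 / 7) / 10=2406779 / 2903040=0.83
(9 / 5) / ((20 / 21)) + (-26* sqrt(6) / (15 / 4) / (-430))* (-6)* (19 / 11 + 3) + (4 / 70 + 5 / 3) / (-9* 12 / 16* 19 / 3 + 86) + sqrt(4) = 1427717 / 363300 -5408* sqrt(6) / 11825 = 2.81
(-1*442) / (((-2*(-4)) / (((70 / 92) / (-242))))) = 7735 / 44528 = 0.17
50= 50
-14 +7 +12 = 5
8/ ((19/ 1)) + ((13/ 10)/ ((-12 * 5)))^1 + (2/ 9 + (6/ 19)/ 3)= 0.73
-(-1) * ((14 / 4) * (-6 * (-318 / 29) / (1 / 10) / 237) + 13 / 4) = 118823 / 9164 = 12.97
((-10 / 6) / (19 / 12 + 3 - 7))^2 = 400 / 841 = 0.48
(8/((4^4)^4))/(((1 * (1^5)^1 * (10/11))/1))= 11/5368709120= 0.00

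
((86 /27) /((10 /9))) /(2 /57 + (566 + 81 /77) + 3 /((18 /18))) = 62909 /12510560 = 0.01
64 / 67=0.96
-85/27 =-3.15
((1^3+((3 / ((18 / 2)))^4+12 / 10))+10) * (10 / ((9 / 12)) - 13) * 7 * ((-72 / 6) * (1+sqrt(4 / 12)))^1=-138488 / 405 - 138488 * sqrt(3) / 1215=-539.37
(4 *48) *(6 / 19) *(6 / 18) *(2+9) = 4224 / 19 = 222.32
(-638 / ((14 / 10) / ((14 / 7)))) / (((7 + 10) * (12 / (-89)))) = 141955 / 357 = 397.63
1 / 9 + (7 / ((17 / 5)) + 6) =1250 / 153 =8.17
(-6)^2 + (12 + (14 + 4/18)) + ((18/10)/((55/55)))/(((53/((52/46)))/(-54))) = 3299476/54855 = 60.15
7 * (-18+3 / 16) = -124.69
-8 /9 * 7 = -56 /9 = -6.22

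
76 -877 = -801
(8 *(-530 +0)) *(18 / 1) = -76320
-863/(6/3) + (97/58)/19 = -237708/551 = -431.41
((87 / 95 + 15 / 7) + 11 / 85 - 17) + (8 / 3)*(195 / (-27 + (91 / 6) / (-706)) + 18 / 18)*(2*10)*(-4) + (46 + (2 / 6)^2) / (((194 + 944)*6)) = 1312.38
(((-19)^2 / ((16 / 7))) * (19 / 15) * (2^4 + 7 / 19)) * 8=785897 / 30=26196.57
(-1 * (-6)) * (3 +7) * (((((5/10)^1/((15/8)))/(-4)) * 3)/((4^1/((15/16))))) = -45/16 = -2.81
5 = 5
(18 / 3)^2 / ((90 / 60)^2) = 16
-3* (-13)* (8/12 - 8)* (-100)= 28600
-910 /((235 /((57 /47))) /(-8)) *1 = 82992 /2209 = 37.57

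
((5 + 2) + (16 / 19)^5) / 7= 18381269 / 17332693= 1.06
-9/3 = -3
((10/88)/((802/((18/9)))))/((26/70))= 175/229372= 0.00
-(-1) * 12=12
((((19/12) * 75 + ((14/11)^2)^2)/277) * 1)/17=0.03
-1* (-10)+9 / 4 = 49 / 4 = 12.25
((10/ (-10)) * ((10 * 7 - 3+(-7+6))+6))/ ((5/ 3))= -216/ 5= -43.20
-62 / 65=-0.95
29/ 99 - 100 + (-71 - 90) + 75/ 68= -1747655/ 6732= -259.60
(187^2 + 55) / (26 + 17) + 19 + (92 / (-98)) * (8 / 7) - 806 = 389945 / 14749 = 26.44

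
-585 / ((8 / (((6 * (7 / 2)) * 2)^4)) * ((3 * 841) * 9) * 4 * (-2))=1252.60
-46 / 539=-0.09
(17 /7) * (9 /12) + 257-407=-4149 /28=-148.18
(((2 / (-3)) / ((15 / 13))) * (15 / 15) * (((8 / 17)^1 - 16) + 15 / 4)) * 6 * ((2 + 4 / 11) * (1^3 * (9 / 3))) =289.56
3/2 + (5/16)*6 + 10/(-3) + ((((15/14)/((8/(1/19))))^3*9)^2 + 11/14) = 230492349566251901651/278580681486800781312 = 0.83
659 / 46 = 14.33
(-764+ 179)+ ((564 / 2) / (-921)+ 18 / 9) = -583.31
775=775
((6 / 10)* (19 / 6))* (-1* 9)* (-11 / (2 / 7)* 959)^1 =12627153 / 20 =631357.65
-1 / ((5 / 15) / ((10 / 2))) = -15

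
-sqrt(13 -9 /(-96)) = -sqrt(838) /8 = -3.62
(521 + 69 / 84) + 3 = 14695 / 28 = 524.82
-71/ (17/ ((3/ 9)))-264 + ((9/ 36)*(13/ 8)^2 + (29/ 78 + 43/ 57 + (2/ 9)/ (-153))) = -22952407505/ 87070464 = -263.61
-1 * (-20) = 20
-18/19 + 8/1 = 134/19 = 7.05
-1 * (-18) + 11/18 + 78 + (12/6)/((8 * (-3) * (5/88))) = 95.14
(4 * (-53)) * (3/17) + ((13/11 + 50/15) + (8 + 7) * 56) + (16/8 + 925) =972832/561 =1734.10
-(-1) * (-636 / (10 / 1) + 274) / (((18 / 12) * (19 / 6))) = 4208 / 95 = 44.29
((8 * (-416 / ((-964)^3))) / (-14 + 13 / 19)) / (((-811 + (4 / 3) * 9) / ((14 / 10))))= 6916 / 14147784387935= 0.00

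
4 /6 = 2 /3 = 0.67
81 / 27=3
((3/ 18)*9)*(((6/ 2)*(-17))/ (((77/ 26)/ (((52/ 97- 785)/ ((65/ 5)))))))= 11642229/ 7469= 1558.74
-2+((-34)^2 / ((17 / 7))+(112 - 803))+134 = -83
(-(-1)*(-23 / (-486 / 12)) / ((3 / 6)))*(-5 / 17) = -460 / 1377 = -0.33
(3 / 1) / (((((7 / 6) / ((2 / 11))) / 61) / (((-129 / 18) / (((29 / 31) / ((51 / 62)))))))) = -401319 / 2233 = -179.72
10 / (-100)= -1 / 10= -0.10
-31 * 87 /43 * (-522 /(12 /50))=136418.02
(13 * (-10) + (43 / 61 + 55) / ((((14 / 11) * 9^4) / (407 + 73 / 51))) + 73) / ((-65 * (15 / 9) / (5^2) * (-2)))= -6.26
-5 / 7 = -0.71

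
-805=-805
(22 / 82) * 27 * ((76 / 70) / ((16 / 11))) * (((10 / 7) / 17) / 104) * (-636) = -9869607 / 3551912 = -2.78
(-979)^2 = 958441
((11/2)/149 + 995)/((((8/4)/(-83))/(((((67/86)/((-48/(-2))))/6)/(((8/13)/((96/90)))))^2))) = -18671098000763/5141509862400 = -3.63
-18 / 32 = -9 / 16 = -0.56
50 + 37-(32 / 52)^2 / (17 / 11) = 249247 / 2873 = 86.75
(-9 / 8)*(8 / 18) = -1 / 2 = -0.50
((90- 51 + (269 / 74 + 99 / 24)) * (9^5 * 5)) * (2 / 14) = 4086486045 / 2072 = 1972242.30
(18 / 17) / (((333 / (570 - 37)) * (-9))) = -1066 / 5661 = -0.19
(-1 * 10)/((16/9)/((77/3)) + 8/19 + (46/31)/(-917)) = -17823729/871043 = -20.46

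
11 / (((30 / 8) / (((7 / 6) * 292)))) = 44968 / 45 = 999.29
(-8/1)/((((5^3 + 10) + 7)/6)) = -24/71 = -0.34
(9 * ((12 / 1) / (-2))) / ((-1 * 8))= 27 / 4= 6.75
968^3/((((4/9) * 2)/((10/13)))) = 10204191360/13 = 784937796.92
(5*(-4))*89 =-1780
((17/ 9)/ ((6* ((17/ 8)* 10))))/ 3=2/ 405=0.00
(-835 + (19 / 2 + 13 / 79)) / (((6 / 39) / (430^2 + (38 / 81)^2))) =-514136467808054 / 518319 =-991930582.92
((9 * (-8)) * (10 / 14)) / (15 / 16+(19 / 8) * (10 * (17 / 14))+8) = -5760 / 4231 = -1.36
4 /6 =2 /3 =0.67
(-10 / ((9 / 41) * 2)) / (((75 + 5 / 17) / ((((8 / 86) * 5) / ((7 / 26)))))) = -45305 / 86688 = -0.52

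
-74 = -74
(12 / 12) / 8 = 1 / 8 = 0.12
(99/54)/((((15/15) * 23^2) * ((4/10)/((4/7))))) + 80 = 888775/11109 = 80.00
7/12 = 0.58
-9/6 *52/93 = -26/31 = -0.84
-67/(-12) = 67/12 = 5.58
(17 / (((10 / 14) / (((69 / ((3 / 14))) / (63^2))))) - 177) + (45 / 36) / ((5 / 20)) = -68878 / 405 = -170.07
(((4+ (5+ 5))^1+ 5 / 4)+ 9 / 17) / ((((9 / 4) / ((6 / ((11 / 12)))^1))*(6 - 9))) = -8584 / 561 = -15.30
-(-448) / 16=28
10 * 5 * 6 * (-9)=-2700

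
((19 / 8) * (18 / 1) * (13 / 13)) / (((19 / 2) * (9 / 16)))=8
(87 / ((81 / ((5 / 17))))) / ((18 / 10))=725 / 4131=0.18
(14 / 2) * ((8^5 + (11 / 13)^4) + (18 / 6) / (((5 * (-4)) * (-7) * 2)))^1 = 229379.66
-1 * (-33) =33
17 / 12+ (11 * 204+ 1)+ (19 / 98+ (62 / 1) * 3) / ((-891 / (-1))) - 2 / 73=28640595923 / 12748428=2246.60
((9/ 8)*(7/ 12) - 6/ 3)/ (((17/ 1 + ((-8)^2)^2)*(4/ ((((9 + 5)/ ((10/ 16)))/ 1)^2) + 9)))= -4214/ 116188137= -0.00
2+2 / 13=28 / 13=2.15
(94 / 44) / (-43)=-0.05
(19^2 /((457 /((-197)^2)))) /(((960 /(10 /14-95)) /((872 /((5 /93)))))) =-1562218533843 /31990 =-48834589.99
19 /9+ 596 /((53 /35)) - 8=184931 /477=387.70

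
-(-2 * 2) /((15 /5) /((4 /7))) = 16 /21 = 0.76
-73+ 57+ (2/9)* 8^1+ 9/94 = -11951/846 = -14.13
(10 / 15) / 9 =2 / 27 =0.07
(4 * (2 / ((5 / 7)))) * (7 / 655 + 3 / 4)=27902 / 3275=8.52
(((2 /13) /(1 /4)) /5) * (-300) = -480 /13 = -36.92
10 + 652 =662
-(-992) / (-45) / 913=-992 / 41085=-0.02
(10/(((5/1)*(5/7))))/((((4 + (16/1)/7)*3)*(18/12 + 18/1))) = 49/6435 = 0.01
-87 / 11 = -7.91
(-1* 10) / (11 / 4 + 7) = -40 / 39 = -1.03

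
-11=-11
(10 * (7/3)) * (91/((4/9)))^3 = 6409121355/32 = 200285042.34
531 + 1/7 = 3718/7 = 531.14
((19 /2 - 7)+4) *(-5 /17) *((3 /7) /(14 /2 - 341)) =195 /79492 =0.00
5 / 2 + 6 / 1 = 17 / 2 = 8.50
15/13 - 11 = -128/13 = -9.85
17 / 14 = 1.21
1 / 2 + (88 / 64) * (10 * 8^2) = 880.50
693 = 693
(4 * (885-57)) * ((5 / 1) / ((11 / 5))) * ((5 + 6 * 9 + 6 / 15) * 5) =2235600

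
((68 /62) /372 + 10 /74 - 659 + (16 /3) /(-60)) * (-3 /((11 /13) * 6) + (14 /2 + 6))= -191894269931 /23467620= -8176.98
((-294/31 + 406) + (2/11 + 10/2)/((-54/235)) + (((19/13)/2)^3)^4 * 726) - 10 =55763310143212868590991/146435733997351299072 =380.80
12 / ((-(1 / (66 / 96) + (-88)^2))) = -11 / 7100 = -0.00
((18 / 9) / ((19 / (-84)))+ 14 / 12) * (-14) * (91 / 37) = 557375 / 2109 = 264.28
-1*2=-2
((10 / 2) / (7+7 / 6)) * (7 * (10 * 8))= 2400 / 7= 342.86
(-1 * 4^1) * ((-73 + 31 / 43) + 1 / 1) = 12260 / 43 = 285.12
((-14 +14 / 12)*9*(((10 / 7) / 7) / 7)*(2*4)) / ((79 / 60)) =-79200 / 3871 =-20.46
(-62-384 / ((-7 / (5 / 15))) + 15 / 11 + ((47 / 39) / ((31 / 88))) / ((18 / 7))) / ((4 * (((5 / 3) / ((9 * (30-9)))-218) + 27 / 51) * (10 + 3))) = 1752782739 / 483187814824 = 0.00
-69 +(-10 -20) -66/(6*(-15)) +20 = -1174/15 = -78.27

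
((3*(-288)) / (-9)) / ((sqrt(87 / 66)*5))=96*sqrt(638) / 145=16.72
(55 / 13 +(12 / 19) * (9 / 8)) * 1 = 2441 / 494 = 4.94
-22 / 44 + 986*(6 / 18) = 328.17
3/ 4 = 0.75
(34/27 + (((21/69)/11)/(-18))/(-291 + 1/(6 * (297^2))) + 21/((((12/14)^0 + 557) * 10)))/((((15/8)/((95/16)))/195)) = 18499089371983259/23719220705304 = 779.92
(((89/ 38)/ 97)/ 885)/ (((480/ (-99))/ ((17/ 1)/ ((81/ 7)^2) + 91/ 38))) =-123100439/ 8675229237120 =-0.00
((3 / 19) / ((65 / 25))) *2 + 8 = 2006 / 247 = 8.12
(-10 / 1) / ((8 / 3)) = -15 / 4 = -3.75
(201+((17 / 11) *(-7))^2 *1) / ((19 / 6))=230892 / 2299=100.43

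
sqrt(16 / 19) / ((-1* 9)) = -4* sqrt(19) / 171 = -0.10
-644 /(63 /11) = -1012 /9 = -112.44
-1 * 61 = -61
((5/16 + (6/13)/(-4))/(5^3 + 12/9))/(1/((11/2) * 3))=4059/157664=0.03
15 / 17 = 0.88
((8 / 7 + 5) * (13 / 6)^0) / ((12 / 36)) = 129 / 7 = 18.43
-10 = -10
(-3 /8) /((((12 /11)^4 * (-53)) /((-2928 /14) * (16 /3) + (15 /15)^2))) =-114214441 /20514816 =-5.57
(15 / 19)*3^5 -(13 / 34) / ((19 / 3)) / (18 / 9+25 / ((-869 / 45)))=75935199 / 395998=191.76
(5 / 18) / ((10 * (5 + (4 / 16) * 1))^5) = 16 / 22973068125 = 0.00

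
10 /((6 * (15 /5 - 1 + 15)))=5 /51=0.10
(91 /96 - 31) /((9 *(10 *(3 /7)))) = -4039 /5184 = -0.78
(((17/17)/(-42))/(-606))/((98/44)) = 11/623574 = 0.00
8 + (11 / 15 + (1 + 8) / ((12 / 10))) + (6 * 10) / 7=5209 / 210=24.80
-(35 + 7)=-42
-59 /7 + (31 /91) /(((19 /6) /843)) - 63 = 19.26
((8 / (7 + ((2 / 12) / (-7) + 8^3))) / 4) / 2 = 42 / 21797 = 0.00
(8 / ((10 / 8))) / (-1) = -32 / 5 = -6.40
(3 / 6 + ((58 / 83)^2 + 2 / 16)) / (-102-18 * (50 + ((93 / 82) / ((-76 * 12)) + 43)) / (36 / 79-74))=-0.01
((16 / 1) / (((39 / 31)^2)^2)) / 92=3694084 / 53209143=0.07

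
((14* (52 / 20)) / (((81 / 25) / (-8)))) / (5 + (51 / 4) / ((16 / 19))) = -465920 / 104409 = -4.46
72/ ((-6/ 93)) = -1116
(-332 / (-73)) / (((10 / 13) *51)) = 2158 / 18615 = 0.12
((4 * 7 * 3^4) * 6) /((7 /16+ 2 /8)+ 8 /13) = 2830464 /271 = 10444.52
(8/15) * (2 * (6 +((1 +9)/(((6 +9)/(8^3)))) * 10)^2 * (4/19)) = 2625536.10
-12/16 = -3/4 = -0.75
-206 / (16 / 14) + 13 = -669 / 4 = -167.25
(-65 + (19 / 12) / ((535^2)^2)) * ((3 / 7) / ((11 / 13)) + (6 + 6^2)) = -905406808920023 / 327699002500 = -2762.92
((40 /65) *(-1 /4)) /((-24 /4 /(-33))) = -11 /13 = -0.85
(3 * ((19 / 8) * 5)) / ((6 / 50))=2375 / 8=296.88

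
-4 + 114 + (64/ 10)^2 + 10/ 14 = 26543/ 175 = 151.67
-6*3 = -18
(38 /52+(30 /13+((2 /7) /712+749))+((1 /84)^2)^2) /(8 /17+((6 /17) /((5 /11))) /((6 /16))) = 3682219833973865 /12442402732032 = 295.94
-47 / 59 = -0.80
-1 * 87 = -87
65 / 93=0.70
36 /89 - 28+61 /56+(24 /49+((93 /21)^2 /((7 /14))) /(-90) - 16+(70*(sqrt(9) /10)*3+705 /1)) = 162725849 /224280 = 725.55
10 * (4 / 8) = 5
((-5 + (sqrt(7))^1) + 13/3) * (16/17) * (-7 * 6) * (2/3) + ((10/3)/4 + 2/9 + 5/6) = 2977/153 - 448 * sqrt(7)/17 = -50.27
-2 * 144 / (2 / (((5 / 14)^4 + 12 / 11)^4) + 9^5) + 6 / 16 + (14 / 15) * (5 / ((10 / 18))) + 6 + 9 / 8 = 15.90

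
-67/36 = -1.86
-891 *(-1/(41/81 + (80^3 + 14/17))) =1226907/705025831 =0.00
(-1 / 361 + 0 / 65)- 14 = -5055 / 361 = -14.00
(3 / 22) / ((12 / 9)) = 9 / 88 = 0.10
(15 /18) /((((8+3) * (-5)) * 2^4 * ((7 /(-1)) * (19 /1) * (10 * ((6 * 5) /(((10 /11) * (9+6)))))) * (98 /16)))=1 /18925368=0.00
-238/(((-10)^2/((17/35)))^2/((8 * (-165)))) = 162129/21875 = 7.41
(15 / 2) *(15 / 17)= 225 / 34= 6.62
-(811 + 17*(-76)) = 481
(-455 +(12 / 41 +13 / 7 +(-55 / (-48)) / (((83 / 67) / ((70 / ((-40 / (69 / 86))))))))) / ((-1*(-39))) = -19847938057 / 1704440192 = -11.64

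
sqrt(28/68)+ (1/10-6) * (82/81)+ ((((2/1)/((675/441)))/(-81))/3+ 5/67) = -7208726/1221075+ sqrt(119)/17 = -5.26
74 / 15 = 4.93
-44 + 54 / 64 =-1381 / 32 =-43.16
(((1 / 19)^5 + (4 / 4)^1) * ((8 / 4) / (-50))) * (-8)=792352 / 2476099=0.32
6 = 6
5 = 5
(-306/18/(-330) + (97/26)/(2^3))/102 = 17773/3500640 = 0.01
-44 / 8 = -5.50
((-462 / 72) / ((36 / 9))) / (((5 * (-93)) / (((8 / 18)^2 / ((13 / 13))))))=0.00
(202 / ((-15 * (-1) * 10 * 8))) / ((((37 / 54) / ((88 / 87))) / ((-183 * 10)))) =-2439756 / 5365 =-454.75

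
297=297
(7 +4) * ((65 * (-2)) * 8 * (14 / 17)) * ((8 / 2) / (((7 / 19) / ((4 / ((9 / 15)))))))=-34777600 / 51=-681913.73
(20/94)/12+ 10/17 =2905/4794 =0.61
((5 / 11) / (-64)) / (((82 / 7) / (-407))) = 1295 / 5248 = 0.25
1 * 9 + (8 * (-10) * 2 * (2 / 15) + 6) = -19 / 3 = -6.33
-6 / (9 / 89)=-178 / 3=-59.33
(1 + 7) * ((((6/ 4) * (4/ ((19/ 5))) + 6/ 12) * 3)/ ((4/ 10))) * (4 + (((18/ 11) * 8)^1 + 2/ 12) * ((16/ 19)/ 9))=23361880/ 35739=653.68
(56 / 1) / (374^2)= 14 / 34969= 0.00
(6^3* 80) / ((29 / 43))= 743040 / 29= 25622.07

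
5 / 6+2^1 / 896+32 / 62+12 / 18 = 28031 / 13888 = 2.02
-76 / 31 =-2.45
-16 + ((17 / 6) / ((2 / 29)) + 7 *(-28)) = -2051 / 12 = -170.92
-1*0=0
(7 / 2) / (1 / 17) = 119 / 2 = 59.50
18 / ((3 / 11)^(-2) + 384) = 162 / 3577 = 0.05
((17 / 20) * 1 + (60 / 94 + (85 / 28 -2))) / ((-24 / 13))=-2249 / 1645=-1.37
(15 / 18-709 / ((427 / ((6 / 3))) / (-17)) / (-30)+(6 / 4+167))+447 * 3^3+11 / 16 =418020669 / 34160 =12237.14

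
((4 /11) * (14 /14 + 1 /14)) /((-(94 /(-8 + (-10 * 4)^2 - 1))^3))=-60409021065 /31977484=-1889.11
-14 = -14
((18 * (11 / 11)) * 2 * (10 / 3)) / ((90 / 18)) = 24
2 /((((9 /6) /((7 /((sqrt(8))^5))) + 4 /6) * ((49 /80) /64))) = -15360 /165839 + 4423680 * sqrt(2) /1160873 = 5.30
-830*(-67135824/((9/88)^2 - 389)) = -86303370295296/602467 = -143249954.43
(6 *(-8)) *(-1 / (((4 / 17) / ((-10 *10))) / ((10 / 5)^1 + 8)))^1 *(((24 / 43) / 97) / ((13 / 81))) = -396576000 / 54223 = -7313.80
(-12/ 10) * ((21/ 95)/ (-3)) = 42/ 475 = 0.09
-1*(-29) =29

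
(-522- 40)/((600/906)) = -42431/50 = -848.62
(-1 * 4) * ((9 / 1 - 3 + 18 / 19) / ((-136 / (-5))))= -330 / 323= -1.02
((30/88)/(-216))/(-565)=0.00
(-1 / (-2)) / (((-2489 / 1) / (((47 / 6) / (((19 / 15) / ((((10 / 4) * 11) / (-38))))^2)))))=-10663125 / 20759614016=-0.00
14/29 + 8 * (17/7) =4042/203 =19.91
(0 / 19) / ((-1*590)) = 0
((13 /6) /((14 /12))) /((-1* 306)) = -13 /2142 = -0.01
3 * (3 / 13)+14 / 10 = 136 / 65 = 2.09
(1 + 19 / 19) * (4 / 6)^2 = 8 / 9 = 0.89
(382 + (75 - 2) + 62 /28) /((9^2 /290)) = 928145 /567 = 1636.94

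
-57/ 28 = -2.04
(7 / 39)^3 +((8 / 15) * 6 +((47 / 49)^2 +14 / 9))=4045844144 / 712124595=5.68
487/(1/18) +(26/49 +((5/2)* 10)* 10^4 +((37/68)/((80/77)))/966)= 258766.53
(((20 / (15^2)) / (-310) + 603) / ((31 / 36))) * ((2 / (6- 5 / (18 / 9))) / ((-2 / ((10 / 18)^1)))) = -33647384 / 302715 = -111.15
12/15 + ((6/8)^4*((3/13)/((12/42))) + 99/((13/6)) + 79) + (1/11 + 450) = 210803059/366080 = 575.84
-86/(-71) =1.21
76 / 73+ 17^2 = 21173 / 73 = 290.04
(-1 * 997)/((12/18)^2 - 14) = 8973/122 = 73.55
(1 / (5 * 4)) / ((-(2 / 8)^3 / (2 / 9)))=-32 / 45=-0.71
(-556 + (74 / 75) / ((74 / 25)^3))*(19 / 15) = -173533517 / 246420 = -704.22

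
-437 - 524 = -961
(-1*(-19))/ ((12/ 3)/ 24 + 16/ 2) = 2.33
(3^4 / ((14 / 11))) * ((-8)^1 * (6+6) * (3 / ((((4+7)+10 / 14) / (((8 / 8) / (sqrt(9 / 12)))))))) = -42768 * sqrt(3) / 41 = -1806.74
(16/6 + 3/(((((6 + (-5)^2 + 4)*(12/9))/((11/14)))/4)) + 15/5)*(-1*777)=-319199/70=-4559.99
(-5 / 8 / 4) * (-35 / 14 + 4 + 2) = -35 / 64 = -0.55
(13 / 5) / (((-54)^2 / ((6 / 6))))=13 / 14580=0.00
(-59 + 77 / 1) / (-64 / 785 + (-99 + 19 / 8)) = -37680 / 202439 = -0.19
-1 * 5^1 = -5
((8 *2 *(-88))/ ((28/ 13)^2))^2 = 221176384/ 2401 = 92118.44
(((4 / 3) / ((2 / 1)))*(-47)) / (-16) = 47 / 24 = 1.96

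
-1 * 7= -7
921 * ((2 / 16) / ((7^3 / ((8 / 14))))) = 921 / 4802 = 0.19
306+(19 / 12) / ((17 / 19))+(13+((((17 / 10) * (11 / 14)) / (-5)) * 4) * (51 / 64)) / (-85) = 51681283 / 168000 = 307.63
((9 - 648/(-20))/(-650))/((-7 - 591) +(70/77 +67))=2277/18950750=0.00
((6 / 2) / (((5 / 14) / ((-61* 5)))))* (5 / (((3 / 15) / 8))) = -512400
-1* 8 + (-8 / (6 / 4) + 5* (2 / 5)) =-34 / 3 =-11.33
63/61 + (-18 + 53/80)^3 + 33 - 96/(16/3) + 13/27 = -4380710854141/843264000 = -5194.95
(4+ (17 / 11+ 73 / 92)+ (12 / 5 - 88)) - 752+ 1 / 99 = -3441379 / 4140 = -831.25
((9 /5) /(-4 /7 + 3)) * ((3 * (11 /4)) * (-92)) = -47817 /85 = -562.55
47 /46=1.02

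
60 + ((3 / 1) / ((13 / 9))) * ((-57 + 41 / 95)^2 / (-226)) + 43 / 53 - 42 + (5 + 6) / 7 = -44389942496 / 4918615975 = -9.02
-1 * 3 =-3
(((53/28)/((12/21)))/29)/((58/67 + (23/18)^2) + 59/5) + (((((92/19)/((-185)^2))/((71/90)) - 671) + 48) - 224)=-1407989769921058633/1662341614912060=-846.99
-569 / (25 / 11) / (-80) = 6259 / 2000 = 3.13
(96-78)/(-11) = -18/11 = -1.64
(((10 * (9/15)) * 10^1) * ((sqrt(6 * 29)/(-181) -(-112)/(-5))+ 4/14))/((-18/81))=270 * sqrt(174)/181+ 41796/7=5990.53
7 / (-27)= -7 / 27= -0.26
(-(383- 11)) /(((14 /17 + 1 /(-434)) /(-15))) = 41169240 /6059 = 6794.73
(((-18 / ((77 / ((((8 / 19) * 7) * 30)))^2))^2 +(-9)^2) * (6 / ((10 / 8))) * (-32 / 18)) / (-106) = 26229432547008 / 505627886665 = 51.87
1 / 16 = 0.06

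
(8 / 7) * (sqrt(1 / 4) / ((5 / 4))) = 16 / 35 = 0.46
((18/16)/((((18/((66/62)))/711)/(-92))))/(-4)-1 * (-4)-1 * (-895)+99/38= 1989.61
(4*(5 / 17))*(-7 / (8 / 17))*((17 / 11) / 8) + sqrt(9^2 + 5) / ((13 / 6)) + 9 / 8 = -397 / 176 + 6*sqrt(86) / 13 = 2.02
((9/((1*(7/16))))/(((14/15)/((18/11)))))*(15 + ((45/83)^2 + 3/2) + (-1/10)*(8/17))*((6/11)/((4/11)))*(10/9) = 63545416920/63123907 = 1006.68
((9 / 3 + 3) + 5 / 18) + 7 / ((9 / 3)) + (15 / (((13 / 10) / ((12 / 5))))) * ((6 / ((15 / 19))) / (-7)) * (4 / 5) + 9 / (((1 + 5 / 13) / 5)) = 69854 / 4095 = 17.06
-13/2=-6.50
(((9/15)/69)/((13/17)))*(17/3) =289/4485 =0.06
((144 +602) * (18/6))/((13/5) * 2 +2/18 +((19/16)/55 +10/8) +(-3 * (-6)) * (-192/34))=-60264864/2559893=-23.54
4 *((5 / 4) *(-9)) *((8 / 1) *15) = -5400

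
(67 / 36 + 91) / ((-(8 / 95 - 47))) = 317585 / 160452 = 1.98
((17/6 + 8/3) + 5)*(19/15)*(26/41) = 1729/205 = 8.43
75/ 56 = 1.34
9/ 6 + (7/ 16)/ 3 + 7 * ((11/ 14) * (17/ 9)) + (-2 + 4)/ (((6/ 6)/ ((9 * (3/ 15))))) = 11257/ 720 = 15.63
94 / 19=4.95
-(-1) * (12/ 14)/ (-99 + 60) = -2/ 91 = -0.02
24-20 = 4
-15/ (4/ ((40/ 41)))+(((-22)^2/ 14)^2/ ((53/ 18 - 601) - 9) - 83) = -1945578151/ 21952343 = -88.63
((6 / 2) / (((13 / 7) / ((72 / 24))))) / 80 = 63 / 1040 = 0.06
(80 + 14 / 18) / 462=727 / 4158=0.17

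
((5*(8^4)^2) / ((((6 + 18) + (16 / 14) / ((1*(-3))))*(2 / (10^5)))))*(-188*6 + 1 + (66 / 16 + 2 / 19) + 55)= -111683862528000000 / 589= -189616065412563.67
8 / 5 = 1.60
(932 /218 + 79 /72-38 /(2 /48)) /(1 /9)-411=-7473605 /872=-8570.65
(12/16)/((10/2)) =3/20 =0.15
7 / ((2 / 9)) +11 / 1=85 / 2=42.50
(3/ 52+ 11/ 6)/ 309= 295/ 48204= 0.01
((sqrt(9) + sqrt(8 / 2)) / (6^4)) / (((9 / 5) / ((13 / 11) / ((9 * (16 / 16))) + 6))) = 15175 / 1154736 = 0.01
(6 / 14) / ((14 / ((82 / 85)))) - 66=-274767 / 4165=-65.97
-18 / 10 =-1.80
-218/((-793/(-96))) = -20928/793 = -26.39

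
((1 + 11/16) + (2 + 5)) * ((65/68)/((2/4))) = 9035/544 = 16.61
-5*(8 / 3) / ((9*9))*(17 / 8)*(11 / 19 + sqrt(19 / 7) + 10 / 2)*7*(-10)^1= 850*sqrt(133) / 243 + 630700 / 4617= 176.94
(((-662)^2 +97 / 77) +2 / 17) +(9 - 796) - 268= 572282204 / 1309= 437190.38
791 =791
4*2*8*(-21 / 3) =-448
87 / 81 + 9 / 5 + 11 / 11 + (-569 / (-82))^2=47224387 / 907740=52.02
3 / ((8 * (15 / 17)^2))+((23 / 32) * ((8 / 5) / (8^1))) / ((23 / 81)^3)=8583139 / 1269600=6.76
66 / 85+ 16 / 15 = 94 / 51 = 1.84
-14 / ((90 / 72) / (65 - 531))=26096 / 5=5219.20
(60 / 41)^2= 3600 / 1681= 2.14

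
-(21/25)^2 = -441/625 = -0.71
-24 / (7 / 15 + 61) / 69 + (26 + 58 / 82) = 11607825 / 434723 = 26.70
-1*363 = -363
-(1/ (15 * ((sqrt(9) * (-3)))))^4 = -1/ 332150625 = -0.00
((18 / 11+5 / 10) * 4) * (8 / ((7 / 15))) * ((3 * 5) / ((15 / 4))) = 45120 / 77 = 585.97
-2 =-2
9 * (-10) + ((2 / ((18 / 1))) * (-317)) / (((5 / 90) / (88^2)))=-4909786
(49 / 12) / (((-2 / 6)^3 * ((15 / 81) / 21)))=-250047 / 20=-12502.35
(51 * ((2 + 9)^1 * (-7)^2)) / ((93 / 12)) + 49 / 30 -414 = 2915179 / 930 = 3134.60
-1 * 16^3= -4096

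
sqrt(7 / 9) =sqrt(7) / 3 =0.88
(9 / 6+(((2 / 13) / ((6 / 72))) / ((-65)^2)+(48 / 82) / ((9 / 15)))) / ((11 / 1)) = 11151743 / 49542350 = 0.23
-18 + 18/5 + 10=-22/5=-4.40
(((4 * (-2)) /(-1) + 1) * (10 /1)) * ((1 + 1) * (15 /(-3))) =-900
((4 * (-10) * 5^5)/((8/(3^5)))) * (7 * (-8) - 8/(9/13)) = 256500000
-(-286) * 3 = 858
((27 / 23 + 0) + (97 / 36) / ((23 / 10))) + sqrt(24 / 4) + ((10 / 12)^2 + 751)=sqrt(6) + 208115 / 276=756.49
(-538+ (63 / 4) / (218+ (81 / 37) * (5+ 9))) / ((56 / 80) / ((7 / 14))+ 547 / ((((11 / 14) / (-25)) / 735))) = 217756759 / 5178339033280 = 0.00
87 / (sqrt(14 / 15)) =87*sqrt(210) / 14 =90.05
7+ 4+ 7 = 18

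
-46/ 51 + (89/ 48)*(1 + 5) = 10.22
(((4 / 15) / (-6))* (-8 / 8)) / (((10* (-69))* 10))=-1 / 155250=-0.00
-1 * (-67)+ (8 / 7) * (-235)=-1411 / 7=-201.57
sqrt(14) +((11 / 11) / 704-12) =-8447 / 704 +sqrt(14) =-8.26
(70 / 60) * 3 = 7 / 2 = 3.50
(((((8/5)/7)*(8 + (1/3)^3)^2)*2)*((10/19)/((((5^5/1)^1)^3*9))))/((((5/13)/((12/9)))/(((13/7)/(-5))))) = -20788352/285321807861328125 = -0.00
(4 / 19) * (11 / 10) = 0.23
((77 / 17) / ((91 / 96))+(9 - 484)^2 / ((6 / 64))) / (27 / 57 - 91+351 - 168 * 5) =-4152.83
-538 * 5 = -2690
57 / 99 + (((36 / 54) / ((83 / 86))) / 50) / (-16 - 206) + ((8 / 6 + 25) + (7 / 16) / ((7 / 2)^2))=5734388281 / 212820300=26.94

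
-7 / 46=-0.15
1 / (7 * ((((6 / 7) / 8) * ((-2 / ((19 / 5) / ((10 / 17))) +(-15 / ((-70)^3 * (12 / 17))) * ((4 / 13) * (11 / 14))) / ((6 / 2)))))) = -16130878400 / 1248459599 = -12.92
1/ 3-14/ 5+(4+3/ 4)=137/ 60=2.28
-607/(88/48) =-331.09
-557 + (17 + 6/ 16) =-4317/ 8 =-539.62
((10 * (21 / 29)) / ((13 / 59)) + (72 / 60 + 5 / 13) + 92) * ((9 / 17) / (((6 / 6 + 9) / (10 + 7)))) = 2145213 / 18850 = 113.80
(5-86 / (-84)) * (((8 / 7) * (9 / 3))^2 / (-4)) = -17.70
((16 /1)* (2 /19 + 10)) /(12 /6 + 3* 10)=96 /19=5.05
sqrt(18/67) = 0.52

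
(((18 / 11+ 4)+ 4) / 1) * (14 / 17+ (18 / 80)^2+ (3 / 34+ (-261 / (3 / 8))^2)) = 4668018.00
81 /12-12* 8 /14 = -0.11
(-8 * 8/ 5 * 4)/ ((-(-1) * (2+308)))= -128/ 775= -0.17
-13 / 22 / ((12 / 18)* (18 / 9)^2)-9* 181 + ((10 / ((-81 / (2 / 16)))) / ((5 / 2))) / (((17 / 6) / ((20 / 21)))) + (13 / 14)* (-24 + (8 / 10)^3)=-350114957693 / 212058000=-1651.03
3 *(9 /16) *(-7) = -189 /16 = -11.81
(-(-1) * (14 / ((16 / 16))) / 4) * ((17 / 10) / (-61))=-119 / 1220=-0.10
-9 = -9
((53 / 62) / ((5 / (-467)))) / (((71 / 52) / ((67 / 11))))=-43116242 / 121055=-356.17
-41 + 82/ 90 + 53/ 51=-29873/ 765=-39.05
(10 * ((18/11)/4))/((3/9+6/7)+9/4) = 3780/3179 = 1.19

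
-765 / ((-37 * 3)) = 255 / 37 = 6.89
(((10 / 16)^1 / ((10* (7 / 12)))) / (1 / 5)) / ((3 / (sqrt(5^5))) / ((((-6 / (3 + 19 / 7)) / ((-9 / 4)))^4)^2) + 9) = -23737807549715 / 2403725731602288 + 9380669484375* sqrt(5) / 801241910534096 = 0.02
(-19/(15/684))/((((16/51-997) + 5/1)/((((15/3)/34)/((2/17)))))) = 55233/50576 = 1.09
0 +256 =256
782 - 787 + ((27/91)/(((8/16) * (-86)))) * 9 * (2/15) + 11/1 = 117228/19565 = 5.99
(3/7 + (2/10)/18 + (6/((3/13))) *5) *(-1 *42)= -82177/15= -5478.47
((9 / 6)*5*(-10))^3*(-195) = 82265625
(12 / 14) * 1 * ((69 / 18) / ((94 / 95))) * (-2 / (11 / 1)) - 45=-45.60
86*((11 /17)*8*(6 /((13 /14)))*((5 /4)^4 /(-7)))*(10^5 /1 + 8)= -22173648750 /221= -100333252.26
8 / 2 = 4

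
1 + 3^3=28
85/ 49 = 1.73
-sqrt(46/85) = -sqrt(3910)/85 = -0.74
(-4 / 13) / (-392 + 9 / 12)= 16 / 20345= 0.00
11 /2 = 5.50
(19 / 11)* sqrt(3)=19* sqrt(3) / 11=2.99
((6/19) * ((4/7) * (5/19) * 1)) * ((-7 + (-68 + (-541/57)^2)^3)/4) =3691179652720060/28889040732741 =127.77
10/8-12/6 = -3/4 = -0.75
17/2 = 8.50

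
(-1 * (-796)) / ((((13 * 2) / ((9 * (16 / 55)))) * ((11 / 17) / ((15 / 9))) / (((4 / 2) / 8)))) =81192 / 1573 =51.62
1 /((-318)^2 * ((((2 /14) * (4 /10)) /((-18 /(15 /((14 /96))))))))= -0.00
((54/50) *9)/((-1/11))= -2673/25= -106.92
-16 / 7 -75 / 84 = -89 / 28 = -3.18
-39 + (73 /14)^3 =282001 /2744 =102.77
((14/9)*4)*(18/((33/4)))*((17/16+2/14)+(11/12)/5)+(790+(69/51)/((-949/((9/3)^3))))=6459055411/7985835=808.81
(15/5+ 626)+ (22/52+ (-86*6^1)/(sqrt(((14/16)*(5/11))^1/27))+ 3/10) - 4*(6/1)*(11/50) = 202944/325 - 3096*sqrt(2310)/35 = -3627.02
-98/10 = -49/5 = -9.80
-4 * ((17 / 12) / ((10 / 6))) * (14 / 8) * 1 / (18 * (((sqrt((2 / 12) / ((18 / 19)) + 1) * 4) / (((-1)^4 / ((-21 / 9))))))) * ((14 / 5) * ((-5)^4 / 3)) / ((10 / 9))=1785 * sqrt(381) / 2032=17.15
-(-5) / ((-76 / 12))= -15 / 19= -0.79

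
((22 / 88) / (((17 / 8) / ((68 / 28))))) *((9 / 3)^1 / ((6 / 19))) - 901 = -6288 / 7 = -898.29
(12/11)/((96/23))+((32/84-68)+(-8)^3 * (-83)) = 78408131/1848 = 42428.64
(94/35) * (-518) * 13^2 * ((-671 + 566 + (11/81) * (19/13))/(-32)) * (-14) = 4365931661/405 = 10780078.18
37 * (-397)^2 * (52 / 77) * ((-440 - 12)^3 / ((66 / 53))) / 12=-185518518834834848 / 7623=-24336680943832.46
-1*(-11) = 11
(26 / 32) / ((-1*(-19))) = 13 / 304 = 0.04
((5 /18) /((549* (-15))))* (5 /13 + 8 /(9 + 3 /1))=-41 /1156194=-0.00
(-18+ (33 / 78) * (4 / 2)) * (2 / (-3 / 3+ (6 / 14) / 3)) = 1561 / 39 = 40.03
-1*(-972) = 972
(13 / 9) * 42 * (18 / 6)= 182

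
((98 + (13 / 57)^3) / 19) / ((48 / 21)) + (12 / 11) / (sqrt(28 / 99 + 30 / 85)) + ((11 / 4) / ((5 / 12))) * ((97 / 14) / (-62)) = 18 * sqrt(200090) / 5885 + 92804675777 / 61084059120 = 2.89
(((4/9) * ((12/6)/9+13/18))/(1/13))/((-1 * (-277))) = 442/22437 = 0.02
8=8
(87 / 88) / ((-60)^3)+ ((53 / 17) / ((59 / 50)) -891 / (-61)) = 6686524753693 / 387655488000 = 17.25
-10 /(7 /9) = -90 /7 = -12.86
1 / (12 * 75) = 0.00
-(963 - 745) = -218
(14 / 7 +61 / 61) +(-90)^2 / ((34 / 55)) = 222801 / 17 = 13105.94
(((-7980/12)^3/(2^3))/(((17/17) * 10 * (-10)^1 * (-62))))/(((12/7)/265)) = -21820708175/23808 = -916528.40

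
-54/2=-27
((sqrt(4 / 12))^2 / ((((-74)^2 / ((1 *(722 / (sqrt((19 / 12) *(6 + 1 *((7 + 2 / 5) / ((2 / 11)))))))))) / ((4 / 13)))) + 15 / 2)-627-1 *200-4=-1647 / 2 + 76 *sqrt(266190) / 24933597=-823.50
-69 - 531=-600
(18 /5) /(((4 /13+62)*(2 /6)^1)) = 13 /75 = 0.17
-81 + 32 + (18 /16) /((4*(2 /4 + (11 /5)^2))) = -69701 /1424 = -48.95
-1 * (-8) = 8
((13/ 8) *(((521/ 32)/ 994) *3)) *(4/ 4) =20319/ 254464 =0.08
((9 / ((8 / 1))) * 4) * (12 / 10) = 27 / 5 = 5.40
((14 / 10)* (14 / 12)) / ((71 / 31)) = 1519 / 2130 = 0.71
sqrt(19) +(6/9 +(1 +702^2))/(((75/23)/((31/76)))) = sqrt(19) +1054111321/17100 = 61648.30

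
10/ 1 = 10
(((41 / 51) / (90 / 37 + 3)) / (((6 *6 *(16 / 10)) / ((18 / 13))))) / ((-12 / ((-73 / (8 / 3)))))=553705 / 68230656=0.01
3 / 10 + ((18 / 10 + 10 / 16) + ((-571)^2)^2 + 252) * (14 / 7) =4252109357423 / 20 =212605467871.15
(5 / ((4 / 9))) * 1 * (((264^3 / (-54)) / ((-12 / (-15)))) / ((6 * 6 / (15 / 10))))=-199650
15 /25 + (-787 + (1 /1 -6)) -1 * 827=-8092 /5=-1618.40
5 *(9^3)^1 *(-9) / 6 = -10935 / 2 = -5467.50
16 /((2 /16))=128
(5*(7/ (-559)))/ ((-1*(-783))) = -35/ 437697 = -0.00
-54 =-54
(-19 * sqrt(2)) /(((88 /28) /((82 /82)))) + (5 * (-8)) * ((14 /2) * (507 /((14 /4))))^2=-41127840- 133 * sqrt(2) /22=-41127848.55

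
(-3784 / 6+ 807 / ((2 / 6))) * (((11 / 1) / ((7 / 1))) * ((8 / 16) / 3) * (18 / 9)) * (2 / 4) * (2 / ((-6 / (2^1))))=-59081 / 189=-312.60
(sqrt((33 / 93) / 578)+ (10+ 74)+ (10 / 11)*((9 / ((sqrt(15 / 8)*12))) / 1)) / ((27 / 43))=134.61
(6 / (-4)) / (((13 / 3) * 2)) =-9 / 52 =-0.17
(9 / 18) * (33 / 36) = 11 / 24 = 0.46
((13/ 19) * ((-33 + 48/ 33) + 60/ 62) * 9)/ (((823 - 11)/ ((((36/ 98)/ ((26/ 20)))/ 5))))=-844587/ 64446613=-0.01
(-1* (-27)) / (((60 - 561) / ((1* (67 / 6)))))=-201 / 334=-0.60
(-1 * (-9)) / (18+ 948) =3 / 322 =0.01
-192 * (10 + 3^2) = -3648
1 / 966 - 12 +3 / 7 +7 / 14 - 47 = -28048 / 483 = -58.07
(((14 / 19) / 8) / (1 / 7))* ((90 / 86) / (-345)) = -147 / 75164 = -0.00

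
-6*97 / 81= -194 / 27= -7.19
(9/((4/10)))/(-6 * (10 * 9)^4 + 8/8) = -45/787319998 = -0.00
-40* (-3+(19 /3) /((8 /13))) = -875 /3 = -291.67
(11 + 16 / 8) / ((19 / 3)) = 39 / 19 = 2.05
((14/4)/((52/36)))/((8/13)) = 63/16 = 3.94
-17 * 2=-34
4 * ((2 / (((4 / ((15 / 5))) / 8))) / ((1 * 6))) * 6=48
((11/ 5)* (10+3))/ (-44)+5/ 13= -69/ 260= -0.27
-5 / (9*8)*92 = -115 / 18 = -6.39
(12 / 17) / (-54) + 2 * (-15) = -4592 / 153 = -30.01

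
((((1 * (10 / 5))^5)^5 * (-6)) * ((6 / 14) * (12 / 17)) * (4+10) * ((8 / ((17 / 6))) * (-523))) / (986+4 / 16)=485193865494528 / 380035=1276708370.27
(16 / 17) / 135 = 16 / 2295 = 0.01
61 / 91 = 0.67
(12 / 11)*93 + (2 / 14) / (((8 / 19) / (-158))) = 14737 / 308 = 47.85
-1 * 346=-346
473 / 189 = 2.50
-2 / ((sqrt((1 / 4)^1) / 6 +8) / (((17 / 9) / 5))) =-136 / 1455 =-0.09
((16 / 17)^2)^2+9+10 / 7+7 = 10648314 / 584647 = 18.21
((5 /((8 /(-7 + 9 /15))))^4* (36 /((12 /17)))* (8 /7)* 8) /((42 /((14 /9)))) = 278528 /63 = 4421.08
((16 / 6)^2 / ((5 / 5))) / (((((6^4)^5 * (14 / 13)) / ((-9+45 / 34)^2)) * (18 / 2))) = 10933 / 924551065530925056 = 0.00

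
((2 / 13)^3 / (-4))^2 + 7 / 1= 33787667 / 4826809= 7.00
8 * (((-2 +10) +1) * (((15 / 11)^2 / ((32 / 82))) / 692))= 83025 / 167464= 0.50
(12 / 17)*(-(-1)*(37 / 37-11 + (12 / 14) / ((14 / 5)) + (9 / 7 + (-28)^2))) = 456048 / 833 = 547.48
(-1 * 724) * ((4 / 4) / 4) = -181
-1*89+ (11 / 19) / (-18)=-30449 / 342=-89.03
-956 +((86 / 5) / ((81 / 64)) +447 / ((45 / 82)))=-10358 / 81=-127.88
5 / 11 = 0.45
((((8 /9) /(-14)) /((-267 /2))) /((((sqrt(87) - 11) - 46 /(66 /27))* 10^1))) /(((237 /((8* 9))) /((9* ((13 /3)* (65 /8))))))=-2439008 /14330563107 - 81796* sqrt(87) /14330563107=-0.00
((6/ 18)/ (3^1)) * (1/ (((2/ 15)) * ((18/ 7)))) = 35/ 108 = 0.32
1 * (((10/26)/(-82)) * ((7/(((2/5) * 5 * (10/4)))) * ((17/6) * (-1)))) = 119/6396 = 0.02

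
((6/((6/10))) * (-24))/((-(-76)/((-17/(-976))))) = -255/4636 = -0.06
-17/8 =-2.12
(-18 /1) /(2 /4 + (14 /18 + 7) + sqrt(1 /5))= -241380 /110681 + 5832 * sqrt(5) /110681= -2.06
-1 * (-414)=414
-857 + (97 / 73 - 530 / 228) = -858.00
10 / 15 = 2 / 3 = 0.67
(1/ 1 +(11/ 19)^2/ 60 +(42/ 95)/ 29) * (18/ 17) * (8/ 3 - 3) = -128245/ 355946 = -0.36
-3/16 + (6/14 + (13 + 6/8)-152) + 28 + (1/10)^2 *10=-61549/560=-109.91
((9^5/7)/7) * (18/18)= 59049/49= 1205.08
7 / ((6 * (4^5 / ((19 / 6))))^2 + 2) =2527 / 1358955218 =0.00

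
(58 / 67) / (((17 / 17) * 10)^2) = 0.01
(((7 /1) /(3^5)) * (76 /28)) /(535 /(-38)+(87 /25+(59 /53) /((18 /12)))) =-956650 /120598551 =-0.01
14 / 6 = 7 / 3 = 2.33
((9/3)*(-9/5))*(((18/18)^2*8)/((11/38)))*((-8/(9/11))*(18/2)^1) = 65664/5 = 13132.80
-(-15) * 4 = 60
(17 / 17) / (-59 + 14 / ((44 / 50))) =-11 / 474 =-0.02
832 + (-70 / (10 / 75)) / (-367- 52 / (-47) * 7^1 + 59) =560279 / 672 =833.75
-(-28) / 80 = 7 / 20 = 0.35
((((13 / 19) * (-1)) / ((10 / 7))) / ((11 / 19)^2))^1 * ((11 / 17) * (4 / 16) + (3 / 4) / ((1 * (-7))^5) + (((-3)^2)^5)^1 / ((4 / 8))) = -168753.49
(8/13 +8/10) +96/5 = 268/13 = 20.62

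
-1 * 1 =-1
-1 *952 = -952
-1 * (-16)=16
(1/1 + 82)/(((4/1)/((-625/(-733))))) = 51875/2932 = 17.69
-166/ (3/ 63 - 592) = 3486/ 12431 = 0.28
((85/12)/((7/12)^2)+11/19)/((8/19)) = 19919/392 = 50.81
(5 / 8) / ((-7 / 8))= -5 / 7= -0.71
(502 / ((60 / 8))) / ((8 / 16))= 2008 / 15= 133.87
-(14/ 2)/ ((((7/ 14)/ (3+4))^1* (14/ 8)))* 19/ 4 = -266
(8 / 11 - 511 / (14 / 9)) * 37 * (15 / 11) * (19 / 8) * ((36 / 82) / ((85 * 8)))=-136871991 / 5397568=-25.36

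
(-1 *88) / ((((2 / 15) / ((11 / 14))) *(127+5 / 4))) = -4840 / 1197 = -4.04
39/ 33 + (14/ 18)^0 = 24/ 11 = 2.18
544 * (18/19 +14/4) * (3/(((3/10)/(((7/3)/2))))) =1608880/57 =28225.96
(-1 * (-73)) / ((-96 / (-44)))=803 / 24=33.46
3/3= 1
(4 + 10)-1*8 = 6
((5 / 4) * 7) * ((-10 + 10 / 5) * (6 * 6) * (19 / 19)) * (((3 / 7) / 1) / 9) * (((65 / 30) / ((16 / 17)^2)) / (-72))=18785 / 4608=4.08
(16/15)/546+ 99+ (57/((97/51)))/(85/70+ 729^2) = 15399270083419/155545024635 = 99.00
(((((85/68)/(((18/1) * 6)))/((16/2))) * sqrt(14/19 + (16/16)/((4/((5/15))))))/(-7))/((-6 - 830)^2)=-5 * sqrt(10659)/1927476891648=-0.00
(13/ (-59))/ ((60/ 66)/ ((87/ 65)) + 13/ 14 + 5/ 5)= -174174/ 2061401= -0.08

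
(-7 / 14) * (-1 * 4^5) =512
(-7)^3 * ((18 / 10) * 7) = -21609 / 5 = -4321.80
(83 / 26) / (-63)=-83 / 1638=-0.05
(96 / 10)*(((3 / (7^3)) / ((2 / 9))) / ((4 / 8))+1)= 10.36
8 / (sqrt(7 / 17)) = 8*sqrt(119) / 7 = 12.47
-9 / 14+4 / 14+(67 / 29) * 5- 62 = -20627 / 406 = -50.81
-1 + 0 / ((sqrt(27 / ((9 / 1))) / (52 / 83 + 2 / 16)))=-1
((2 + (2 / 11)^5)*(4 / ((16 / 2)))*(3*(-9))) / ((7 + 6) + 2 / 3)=-1.98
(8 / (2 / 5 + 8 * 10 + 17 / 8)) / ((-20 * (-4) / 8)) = 32 / 3301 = 0.01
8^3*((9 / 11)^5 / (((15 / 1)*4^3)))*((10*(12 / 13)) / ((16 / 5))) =1180980 / 2093663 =0.56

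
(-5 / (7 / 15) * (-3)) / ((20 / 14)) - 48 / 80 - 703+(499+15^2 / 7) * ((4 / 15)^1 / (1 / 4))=-4811 / 42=-114.55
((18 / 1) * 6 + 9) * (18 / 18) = 117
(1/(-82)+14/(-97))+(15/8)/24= -19955/254528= -0.08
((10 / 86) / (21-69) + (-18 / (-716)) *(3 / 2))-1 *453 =-167350531 / 369456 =-452.96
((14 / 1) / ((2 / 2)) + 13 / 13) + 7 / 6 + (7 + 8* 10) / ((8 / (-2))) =-67 / 12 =-5.58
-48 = -48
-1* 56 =-56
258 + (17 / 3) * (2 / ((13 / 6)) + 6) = 3864 / 13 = 297.23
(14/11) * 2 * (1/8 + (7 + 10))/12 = 959/264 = 3.63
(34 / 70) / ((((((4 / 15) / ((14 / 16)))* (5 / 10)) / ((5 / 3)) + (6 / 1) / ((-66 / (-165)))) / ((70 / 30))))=0.08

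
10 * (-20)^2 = 4000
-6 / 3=-2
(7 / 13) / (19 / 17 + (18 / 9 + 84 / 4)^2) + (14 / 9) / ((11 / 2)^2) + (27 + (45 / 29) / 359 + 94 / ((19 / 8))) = 560562742664741 / 8412347567052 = 66.64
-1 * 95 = -95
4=4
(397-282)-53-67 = -5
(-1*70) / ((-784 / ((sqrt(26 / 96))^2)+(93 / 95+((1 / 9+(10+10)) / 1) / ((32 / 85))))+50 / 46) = 572644800 / 23227153619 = 0.02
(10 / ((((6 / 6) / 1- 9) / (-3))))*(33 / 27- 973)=-21865 / 6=-3644.17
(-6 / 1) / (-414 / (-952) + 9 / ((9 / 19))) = -2856 / 9251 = -0.31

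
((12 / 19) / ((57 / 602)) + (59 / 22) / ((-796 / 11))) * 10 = 19061185 / 287356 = 66.33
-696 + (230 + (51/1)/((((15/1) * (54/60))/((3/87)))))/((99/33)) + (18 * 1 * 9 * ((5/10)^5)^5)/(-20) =-162706783008703/262731202560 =-619.29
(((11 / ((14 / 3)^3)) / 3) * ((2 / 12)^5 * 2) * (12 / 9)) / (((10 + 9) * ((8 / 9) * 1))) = 11 / 15015168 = 0.00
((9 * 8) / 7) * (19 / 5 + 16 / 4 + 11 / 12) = 3138 / 35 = 89.66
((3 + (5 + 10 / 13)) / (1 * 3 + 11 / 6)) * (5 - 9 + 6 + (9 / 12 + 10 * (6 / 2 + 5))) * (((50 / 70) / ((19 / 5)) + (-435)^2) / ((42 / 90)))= 1124585160750 / 18473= 60877234.92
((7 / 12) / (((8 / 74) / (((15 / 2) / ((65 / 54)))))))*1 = 33.62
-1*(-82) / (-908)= -41 / 454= -0.09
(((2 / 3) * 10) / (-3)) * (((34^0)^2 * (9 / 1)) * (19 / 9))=-380 / 9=-42.22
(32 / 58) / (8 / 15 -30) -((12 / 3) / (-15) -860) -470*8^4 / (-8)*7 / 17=9608434336 / 96135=99947.31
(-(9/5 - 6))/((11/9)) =189/55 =3.44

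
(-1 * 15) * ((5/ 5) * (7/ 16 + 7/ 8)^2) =-6615/ 256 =-25.84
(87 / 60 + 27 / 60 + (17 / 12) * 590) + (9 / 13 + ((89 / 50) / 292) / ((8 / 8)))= 477403031 / 569400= 838.43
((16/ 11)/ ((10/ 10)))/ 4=4/ 11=0.36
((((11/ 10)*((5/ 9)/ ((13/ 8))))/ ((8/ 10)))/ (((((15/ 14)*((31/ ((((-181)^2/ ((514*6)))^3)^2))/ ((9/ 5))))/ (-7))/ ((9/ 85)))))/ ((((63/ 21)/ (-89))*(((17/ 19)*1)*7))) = 160981967582864803543206894906127/ 1252561671675616876979558400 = 128522.19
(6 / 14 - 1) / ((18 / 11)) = -22 / 63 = -0.35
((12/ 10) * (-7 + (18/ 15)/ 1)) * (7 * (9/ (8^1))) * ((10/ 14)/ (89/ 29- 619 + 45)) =7569/ 110380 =0.07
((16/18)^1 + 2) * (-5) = -130/9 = -14.44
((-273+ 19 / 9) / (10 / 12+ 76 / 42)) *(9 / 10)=-17066 / 185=-92.25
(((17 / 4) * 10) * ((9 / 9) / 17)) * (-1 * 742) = -1855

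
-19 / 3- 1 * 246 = -757 / 3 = -252.33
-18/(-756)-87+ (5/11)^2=-440963/5082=-86.77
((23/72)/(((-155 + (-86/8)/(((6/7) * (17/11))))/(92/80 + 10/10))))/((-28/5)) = 16813/22361136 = 0.00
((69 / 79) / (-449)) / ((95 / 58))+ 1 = 3365743 / 3369745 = 1.00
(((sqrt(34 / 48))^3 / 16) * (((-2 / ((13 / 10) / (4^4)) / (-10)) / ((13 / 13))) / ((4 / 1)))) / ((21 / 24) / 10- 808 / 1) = -340 * sqrt(102) / 7562061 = -0.00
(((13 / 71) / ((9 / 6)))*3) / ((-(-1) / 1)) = 26 / 71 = 0.37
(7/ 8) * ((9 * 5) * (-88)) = -3465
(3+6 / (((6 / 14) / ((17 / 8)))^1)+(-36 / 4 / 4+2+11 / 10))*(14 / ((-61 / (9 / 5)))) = -21168 / 1525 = -13.88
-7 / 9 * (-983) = 6881 / 9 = 764.56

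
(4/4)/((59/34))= 0.58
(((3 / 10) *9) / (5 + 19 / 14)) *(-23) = -9.77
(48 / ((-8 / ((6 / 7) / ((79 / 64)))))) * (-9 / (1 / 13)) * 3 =808704 / 553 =1462.39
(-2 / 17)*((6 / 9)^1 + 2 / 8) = -11 / 102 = -0.11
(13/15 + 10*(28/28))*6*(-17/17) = -326/5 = -65.20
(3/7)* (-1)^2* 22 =66/7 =9.43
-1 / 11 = -0.09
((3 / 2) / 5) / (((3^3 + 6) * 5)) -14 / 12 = -1.16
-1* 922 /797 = -1.16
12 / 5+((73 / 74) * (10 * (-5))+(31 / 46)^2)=-46.47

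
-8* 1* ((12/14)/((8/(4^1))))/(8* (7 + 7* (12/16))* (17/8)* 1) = -96/5831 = -0.02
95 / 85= 19 / 17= 1.12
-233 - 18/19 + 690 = 8665/19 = 456.05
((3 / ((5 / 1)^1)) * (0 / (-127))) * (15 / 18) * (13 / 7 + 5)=0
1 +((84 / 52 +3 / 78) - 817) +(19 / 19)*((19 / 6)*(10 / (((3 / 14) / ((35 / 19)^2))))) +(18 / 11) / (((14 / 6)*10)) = -535446913 / 1711710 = -312.81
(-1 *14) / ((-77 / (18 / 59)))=36 / 649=0.06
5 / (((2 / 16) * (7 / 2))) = 80 / 7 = 11.43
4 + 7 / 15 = 67 / 15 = 4.47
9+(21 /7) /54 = 9.06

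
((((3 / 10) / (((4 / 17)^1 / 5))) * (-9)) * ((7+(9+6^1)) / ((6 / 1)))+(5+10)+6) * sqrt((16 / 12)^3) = -505 * sqrt(3) / 3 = -291.56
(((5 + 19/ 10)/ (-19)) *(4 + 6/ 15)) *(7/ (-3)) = 3.73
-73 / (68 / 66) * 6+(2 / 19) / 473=-64949015 / 152779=-425.12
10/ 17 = 0.59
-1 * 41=-41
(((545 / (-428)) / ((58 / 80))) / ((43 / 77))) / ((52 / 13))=-209825 / 266858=-0.79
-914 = -914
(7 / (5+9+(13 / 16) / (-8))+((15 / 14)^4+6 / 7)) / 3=183061523 / 205026192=0.89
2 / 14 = 1 / 7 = 0.14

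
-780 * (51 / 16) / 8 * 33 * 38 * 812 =-1265809545 / 4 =-316452386.25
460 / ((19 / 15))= 6900 / 19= 363.16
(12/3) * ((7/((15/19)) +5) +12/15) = 176/3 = 58.67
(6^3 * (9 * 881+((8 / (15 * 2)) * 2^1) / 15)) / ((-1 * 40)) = -5352099 / 125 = -42816.79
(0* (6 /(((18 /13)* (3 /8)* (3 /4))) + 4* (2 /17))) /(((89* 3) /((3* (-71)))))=0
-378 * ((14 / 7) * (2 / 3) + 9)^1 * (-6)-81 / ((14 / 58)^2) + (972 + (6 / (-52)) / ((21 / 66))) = 14662092 / 637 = 23017.41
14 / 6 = 7 / 3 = 2.33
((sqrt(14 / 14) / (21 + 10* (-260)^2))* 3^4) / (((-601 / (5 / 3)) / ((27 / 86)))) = -3645 / 34940821406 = -0.00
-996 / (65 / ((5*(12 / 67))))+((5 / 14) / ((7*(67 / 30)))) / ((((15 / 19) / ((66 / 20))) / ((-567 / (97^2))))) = -1575049383 / 114733346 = -13.73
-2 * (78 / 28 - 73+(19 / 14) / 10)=9811 / 70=140.16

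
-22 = -22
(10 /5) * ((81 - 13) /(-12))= -34 /3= -11.33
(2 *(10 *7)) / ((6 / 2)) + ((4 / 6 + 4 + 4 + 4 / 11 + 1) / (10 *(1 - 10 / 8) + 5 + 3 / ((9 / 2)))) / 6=29591 / 627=47.19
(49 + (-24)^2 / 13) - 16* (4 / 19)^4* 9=157600141 / 1694173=93.02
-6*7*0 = 0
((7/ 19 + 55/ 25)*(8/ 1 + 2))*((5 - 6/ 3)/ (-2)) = -732/ 19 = -38.53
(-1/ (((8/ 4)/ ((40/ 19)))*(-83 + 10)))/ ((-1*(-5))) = 4/ 1387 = 0.00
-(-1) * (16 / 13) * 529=651.08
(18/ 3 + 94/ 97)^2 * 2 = 913952/ 9409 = 97.14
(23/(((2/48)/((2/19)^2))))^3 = 10764582912/47045881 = 228.81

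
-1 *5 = -5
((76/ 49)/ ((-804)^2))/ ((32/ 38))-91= -11529475415/ 126697536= -91.00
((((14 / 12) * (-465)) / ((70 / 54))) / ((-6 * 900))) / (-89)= -31 / 35600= -0.00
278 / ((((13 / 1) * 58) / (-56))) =-20.65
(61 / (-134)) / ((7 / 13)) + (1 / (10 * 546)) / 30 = -9278033 / 10974600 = -0.85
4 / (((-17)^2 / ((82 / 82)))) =4 / 289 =0.01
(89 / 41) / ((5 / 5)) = 89 / 41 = 2.17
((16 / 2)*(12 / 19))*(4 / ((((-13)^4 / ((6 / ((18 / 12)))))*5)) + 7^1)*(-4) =-383865984 / 2713295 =-141.48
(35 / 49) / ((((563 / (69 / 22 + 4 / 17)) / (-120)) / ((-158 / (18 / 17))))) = 9961900 / 130053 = 76.60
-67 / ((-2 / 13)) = 871 / 2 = 435.50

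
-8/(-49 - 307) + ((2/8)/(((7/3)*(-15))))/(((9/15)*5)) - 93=-3475589/37380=-92.98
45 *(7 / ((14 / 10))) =225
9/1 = 9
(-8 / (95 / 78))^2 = 43.14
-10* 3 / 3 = -10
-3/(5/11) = -33/5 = -6.60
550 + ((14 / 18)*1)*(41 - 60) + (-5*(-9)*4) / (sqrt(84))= 30*sqrt(21) / 7 + 4817 / 9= 554.86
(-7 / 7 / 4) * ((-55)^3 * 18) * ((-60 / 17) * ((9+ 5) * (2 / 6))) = -209632500 / 17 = -12331323.53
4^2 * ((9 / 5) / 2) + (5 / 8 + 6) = 841 / 40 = 21.02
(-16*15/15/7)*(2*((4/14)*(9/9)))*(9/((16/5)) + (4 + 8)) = -948/49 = -19.35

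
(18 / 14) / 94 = 9 / 658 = 0.01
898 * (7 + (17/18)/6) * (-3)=-347077/18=-19282.06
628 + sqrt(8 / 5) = 2* sqrt(10) / 5 + 628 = 629.26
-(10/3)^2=-100/9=-11.11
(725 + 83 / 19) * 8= 110864 / 19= 5834.95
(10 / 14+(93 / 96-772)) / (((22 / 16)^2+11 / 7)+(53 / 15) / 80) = -25882650 / 117809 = -219.70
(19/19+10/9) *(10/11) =190/99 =1.92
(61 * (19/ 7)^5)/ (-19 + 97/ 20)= -3020840780/ 4756381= -635.11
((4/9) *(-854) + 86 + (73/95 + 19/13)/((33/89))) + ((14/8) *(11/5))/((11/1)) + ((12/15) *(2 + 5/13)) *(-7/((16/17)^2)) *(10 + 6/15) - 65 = -4978375729/9781200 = -508.97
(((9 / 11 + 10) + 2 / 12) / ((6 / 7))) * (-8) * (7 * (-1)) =71050 / 99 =717.68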